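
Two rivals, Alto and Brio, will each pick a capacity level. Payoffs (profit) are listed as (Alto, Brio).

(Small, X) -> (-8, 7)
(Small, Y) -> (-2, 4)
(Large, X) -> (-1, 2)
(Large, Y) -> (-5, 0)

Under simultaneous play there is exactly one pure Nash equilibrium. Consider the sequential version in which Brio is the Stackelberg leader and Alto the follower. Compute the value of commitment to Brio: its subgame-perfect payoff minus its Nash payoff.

Work backward from Alto's decision.
- X → Alto plays Large (best of -8, -1); Brio gets 2.
- Y → Alto plays Small (best of -2, -5); Brio gets 4.
Brio's induced payoffs are 2, 4, so Brio commits to Y. Subgame-perfect outcome: (Small, Y) with payoffs (-2, 4).
For the simultaneous game, intersect best replies.
Alto's best replies: X→Large; Y→Small.
Brio's best replies: Small→X; Large→X.
The unique mutual best reply is (Large, X), giving (-1, 2).
Brio's commitment gain: 4 − 2 = 2.

2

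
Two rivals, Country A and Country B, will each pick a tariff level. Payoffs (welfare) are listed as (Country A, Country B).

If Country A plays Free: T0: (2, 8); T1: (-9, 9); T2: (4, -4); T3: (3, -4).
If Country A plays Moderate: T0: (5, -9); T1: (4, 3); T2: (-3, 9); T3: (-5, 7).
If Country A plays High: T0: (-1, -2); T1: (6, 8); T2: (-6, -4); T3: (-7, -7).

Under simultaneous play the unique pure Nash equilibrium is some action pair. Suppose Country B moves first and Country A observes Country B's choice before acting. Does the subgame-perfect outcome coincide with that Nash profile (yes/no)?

yes

Work backward from Country A's decision.
- T0 → Country A plays Moderate (best of 2, 5, -1); Country B gets -9.
- T1 → Country A plays High (best of -9, 4, 6); Country B gets 8.
- T2 → Country A plays Free (best of 4, -3, -6); Country B gets -4.
- T3 → Country A plays Free (best of 3, -5, -7); Country B gets -4.
Among -9, 8, -4, -4, the best is 8 at T1. Subgame-perfect outcome: (High, T1) with payoffs (6, 8).
Now find the simultaneous Nash equilibrium.
Country A's best replies: T0→Moderate; T1→High; T2→Free; T3→Free.
Country B's best replies: Free→T1; Moderate→T2; High→T1.
Only (High, T1) has each player best-responding; Nash payoffs (6, 8).
Sequential outcome (High, T1) coincides with the Nash profile (High, T1).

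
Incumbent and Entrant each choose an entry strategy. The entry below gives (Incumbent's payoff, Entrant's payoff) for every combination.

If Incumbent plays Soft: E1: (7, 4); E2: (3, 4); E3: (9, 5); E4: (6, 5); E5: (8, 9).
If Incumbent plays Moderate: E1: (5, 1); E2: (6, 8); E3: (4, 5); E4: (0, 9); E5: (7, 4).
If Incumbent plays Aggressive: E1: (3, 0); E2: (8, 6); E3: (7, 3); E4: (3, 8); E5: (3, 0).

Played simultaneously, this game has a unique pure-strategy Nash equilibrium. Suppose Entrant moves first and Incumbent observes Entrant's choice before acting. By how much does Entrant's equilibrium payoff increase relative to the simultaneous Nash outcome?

Incumbent best-responds to each possible Entrant move:
- E1: BR = Soft, leader payoff 4.
- E2: BR = Aggressive, leader payoff 6.
- E3: BR = Soft, leader payoff 5.
- E4: BR = Soft, leader payoff 5.
- E5: BR = Soft, leader payoff 9.
Maximizing over 4, 6, 5, 5, 9, Entrant chooses E5. Subgame-perfect outcome: (Soft, E5) with payoffs (8, 9).
Under simultaneous play:
Incumbent's best replies: E1→Soft; E2→Aggressive; E3→Soft; E4→Soft; E5→Soft.
Entrant's best replies: Soft→E5; Moderate→E4; Aggressive→E4.
The unique mutual best reply is (Soft, E5), giving (8, 9).
Entrant's commitment gain: 9 − 9 = 0.

0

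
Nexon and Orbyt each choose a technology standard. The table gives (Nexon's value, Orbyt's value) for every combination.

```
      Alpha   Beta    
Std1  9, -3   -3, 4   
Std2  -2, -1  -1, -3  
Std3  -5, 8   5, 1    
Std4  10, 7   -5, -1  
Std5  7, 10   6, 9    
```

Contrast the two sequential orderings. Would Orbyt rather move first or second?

If Nexon leads: Orbyt's best replies are Std1→Beta, Std2→Alpha, Std3→Alpha, Std4→Alpha, Std5→Alpha; Nexon's induced payoffs -3, -2, -5, 10, 7; outcome (Std4, Alpha), payoffs (10, 7).
If Orbyt leads: Nexon's best replies are Alpha→Std4, Beta→Std5; Orbyt's induced payoffs 7, 9; outcome (Std5, Beta), payoffs (6, 9).
Orbyt gets 9 moving first and 7 moving second, so Orbyt prefers to move first.

first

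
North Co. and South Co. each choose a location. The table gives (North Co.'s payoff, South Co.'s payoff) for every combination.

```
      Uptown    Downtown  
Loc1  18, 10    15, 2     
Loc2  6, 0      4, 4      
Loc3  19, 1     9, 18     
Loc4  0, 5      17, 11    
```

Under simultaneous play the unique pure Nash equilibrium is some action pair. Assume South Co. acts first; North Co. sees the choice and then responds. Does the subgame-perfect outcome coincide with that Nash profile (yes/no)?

Solve by backward induction (South Co. leads).
- Uptown → North Co. plays Loc3 (best of 18, 6, 19, 0); South Co. gets 1.
- Downtown → North Co. plays Loc4 (best of 15, 4, 9, 17); South Co. gets 11.
South Co.'s induced payoffs are 1, 11, so South Co. commits to Downtown. Subgame-perfect outcome: (Loc4, Downtown) with payoffs (17, 11).
For the simultaneous game, intersect best replies.
North Co.'s best replies: Uptown→Loc3; Downtown→Loc4.
South Co.'s best replies: Loc1→Uptown; Loc2→Downtown; Loc3→Downtown; Loc4→Downtown.
The unique mutual best reply is (Loc4, Downtown), giving (17, 11).
Sequential outcome (Loc4, Downtown) coincides with the Nash profile (Loc4, Downtown).

yes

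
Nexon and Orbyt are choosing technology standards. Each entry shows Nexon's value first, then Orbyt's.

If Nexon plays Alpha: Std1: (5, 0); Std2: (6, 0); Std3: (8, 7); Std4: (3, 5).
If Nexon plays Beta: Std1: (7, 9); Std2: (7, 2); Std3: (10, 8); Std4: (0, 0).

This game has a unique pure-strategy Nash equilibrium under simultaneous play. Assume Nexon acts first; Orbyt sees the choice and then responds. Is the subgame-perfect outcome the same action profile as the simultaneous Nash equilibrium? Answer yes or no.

no

Backward induction with Nexon moving first.
- Alpha → Orbyt plays Std3 (best of 0, 0, 7, 5); Nexon gets 8.
- Beta → Orbyt plays Std1 (best of 9, 2, 8, 0); Nexon gets 7.
Nexon's induced payoffs are 8, 7, so Nexon commits to Alpha. Subgame-perfect outcome: (Alpha, Std3) with payoffs (8, 7).
Now find the simultaneous Nash equilibrium.
Nexon's best replies: Std1→Beta; Std2→Beta; Std3→Beta; Std4→Alpha.
Orbyt's best replies: Alpha→Std3; Beta→Std1.
Only (Beta, Std1) has each player best-responding; Nash payoffs (7, 9).
Sequential outcome (Alpha, Std3) differs from the Nash profile (Beta, Std1).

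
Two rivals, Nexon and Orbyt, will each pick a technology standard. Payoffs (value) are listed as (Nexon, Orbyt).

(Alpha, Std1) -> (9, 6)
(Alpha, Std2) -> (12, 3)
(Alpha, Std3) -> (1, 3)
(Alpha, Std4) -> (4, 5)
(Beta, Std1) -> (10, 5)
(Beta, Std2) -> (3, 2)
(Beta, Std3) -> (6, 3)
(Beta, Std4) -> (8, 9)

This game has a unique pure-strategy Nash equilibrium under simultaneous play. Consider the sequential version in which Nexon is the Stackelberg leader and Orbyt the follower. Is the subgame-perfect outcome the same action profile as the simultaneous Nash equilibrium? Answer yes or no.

no

Work backward from Orbyt's decision.
- Alpha: BR = Std1, leader payoff 9.
- Beta: BR = Std4, leader payoff 8.
Maximizing over 9, 8, Nexon chooses Alpha. Subgame-perfect outcome: (Alpha, Std1) with payoffs (9, 6).
Now find the simultaneous Nash equilibrium.
Nexon's best replies: Std1→Beta; Std2→Alpha; Std3→Beta; Std4→Beta.
Orbyt's best replies: Alpha→Std1; Beta→Std4.
Only (Beta, Std4) has each player best-responding; Nash payoffs (8, 9).
Sequential outcome (Alpha, Std1) differs from the Nash profile (Beta, Std4).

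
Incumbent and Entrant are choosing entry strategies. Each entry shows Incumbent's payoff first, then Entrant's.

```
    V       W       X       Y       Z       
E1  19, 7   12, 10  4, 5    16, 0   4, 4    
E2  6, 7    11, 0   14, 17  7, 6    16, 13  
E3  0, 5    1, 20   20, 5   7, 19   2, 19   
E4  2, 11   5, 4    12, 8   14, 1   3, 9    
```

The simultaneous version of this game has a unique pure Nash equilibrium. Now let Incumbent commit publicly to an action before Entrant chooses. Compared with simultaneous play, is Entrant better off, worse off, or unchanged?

Work backward from Entrant's decision.
- E1: BR = W, leader payoff 12.
- E2: BR = X, leader payoff 14.
- E3: BR = W, leader payoff 1.
- E4: BR = V, leader payoff 2.
Maximizing over 12, 14, 1, 2, Incumbent chooses E2. Subgame-perfect outcome: (E2, X) with payoffs (14, 17).
Under simultaneous play:
Incumbent's best replies: V→E1; W→E1; X→E3; Y→E1; Z→E2.
Entrant's best replies: E1→W; E2→X; E3→W; E4→V.
Only (E1, W) has each player best-responding; Nash payoffs (12, 10).
Entrant earns 17 sequentially versus 10 at the Nash outcome: better off.

better off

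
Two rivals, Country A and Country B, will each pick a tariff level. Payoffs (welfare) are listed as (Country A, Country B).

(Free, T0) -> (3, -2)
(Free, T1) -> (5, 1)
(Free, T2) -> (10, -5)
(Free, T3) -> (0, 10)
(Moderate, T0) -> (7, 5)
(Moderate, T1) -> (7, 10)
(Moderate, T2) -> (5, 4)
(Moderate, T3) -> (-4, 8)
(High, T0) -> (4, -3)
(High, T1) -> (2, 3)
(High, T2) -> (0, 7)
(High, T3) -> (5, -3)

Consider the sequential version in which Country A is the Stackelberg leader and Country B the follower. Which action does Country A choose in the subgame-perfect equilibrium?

Country B best-responds to each possible Country A move:
- Free → Country B plays T3 (best of -2, 1, -5, 10); Country A gets 0.
- Moderate → Country B plays T1 (best of 5, 10, 4, 8); Country A gets 7.
- High → Country B plays T2 (best of -3, 3, 7, -3); Country A gets 0.
Country A's induced payoffs are 0, 7, 0, so Country A commits to Moderate. Subgame-perfect outcome: (Moderate, T1) with payoffs (7, 10).

Moderate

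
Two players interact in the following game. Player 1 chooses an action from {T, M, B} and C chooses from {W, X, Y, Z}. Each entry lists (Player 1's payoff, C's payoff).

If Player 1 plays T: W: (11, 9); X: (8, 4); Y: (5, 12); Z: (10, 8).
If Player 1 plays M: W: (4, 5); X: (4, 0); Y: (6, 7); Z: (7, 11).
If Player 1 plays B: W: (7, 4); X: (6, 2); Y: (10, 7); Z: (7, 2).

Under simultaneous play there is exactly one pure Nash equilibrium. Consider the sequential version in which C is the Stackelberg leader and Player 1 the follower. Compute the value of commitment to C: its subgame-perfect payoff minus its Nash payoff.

2

Player 1 best-responds to each possible C move:
- W: BR = T, leader payoff 9.
- X: BR = T, leader payoff 4.
- Y: BR = B, leader payoff 7.
- Z: BR = T, leader payoff 8.
C's induced payoffs are 9, 4, 7, 8, so C commits to W. Subgame-perfect outcome: (T, W) with payoffs (11, 9).
Now find the simultaneous Nash equilibrium.
Player 1's best replies: W→T; X→T; Y→B; Z→T.
C's best replies: T→Y; M→Z; B→Y.
Only (B, Y) has each player best-responding; Nash payoffs (10, 7).
C's commitment gain: 9 − 7 = 2.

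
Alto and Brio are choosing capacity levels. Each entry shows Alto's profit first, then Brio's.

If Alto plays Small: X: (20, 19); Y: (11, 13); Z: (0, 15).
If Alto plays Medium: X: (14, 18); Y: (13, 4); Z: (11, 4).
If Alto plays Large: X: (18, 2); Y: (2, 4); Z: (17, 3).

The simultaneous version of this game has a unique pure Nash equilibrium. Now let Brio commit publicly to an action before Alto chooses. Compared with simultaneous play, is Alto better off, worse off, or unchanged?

Alto best-responds to each possible Brio move:
- X: Alto compares 20, 14, 18 and picks Small; Brio would get 19.
- Y: Alto compares 11, 13, 2 and picks Medium; Brio would get 4.
- Z: Alto compares 0, 11, 17 and picks Large; Brio would get 3.
Among 19, 4, 3, the best is 19 at X. Subgame-perfect outcome: (Small, X) with payoffs (20, 19).
Under simultaneous play:
Alto's best replies: X→Small; Y→Medium; Z→Large.
Brio's best replies: Small→X; Medium→X; Large→Y.
Only (Small, X) has each player best-responding; Nash payoffs (20, 19).
Alto earns 20 sequentially versus 20 at the Nash outcome: unchanged.

unchanged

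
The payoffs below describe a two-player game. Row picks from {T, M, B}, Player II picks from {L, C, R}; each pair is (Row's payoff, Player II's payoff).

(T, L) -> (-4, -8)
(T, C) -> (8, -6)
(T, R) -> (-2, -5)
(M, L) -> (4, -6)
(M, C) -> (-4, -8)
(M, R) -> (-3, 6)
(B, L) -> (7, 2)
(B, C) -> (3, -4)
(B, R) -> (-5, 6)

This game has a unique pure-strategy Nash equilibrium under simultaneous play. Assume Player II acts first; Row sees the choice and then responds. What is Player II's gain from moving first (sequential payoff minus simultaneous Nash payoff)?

Work backward from Row's decision.
- L → Row plays B (best of -4, 4, 7); Player II gets 2.
- C → Row plays T (best of 8, -4, 3); Player II gets -6.
- R → Row plays T (best of -2, -3, -5); Player II gets -5.
Maximizing over 2, -6, -5, Player II chooses L. Subgame-perfect outcome: (B, L) with payoffs (7, 2).
For the simultaneous game, intersect best replies.
Row's best replies: L→B; C→T; R→T.
Player II's best replies: T→R; M→R; B→R.
Only (T, R) has each player best-responding; Nash payoffs (-2, -5).
Player II's commitment gain: 2 − -5 = 7.

7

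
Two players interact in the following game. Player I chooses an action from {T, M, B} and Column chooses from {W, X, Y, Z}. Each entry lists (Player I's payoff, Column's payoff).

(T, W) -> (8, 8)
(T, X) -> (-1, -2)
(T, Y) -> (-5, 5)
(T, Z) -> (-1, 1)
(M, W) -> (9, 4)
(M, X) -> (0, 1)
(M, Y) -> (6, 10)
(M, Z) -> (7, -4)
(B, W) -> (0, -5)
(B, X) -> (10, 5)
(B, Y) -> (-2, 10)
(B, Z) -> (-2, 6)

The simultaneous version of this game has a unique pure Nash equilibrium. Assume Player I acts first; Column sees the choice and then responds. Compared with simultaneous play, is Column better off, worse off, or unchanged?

worse off

Backward induction with Player I moving first.
- T: Column compares 8, -2, 5, 1 and picks W; Player I would get 8.
- M: Column compares 4, 1, 10, -4 and picks Y; Player I would get 6.
- B: Column compares -5, 5, 10, 6 and picks Y; Player I would get -2.
Among 8, 6, -2, the best is 8 at T. Subgame-perfect outcome: (T, W) with payoffs (8, 8).
For the simultaneous game, intersect best replies.
Player I's best replies: W→M; X→B; Y→M; Z→M.
Column's best replies: T→W; M→Y; B→Y.
Only (M, Y) has each player best-responding; Nash payoffs (6, 10).
Column earns 8 sequentially versus 10 at the Nash outcome: worse off.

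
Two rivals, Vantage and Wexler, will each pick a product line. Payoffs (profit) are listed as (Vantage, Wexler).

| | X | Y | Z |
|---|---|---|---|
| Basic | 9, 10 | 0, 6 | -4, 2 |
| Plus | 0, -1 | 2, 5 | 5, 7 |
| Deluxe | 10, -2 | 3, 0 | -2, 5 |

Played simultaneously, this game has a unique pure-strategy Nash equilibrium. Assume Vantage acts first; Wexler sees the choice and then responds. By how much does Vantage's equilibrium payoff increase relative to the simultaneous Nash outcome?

Wexler best-responds to each possible Vantage move:
- Basic → Wexler plays X (best of 10, 6, 2); Vantage gets 9.
- Plus → Wexler plays Z (best of -1, 5, 7); Vantage gets 5.
- Deluxe → Wexler plays Z (best of -2, 0, 5); Vantage gets -2.
Maximizing over 9, 5, -2, Vantage chooses Basic. Subgame-perfect outcome: (Basic, X) with payoffs (9, 10).
Under simultaneous play:
Vantage's best replies: X→Deluxe; Y→Deluxe; Z→Plus.
Wexler's best replies: Basic→X; Plus→Z; Deluxe→Z.
Only (Plus, Z) has each player best-responding; Nash payoffs (5, 7).
Vantage's commitment gain: 9 − 5 = 4.

4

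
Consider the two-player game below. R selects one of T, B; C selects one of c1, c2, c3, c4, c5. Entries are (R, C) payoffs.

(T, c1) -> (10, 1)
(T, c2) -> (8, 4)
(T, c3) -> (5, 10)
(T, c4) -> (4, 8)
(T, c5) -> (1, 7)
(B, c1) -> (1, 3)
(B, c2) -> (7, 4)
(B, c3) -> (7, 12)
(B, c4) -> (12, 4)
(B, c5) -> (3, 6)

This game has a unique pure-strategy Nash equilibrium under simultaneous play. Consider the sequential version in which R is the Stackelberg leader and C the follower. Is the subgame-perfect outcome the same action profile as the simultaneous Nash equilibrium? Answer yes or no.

yes

Solve by backward induction (R leads).
- T → C plays c3 (best of 1, 4, 10, 8, 7); R gets 5.
- B → C plays c3 (best of 3, 4, 12, 4, 6); R gets 7.
R's induced payoffs are 5, 7, so R commits to B. Subgame-perfect outcome: (B, c3) with payoffs (7, 12).
Under simultaneous play:
R's best replies: c1→T; c2→T; c3→B; c4→B; c5→B.
C's best replies: T→c3; B→c3.
Only (B, c3) has each player best-responding; Nash payoffs (7, 12).
Sequential outcome (B, c3) coincides with the Nash profile (B, c3).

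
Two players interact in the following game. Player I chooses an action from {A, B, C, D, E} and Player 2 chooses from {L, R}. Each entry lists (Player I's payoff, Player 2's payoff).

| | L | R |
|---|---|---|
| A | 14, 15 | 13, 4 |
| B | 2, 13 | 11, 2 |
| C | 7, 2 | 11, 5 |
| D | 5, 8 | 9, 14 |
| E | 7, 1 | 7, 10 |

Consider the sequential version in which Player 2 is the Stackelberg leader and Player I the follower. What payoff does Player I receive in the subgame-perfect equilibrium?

Backward induction with Player 2 moving first.
- L → Player I plays A (best of 14, 2, 7, 5, 7); Player 2 gets 15.
- R → Player I plays A (best of 13, 11, 11, 9, 7); Player 2 gets 4.
Player 2's induced payoffs are 15, 4, so Player 2 commits to L. Subgame-perfect outcome: (A, L) with payoffs (14, 15).

14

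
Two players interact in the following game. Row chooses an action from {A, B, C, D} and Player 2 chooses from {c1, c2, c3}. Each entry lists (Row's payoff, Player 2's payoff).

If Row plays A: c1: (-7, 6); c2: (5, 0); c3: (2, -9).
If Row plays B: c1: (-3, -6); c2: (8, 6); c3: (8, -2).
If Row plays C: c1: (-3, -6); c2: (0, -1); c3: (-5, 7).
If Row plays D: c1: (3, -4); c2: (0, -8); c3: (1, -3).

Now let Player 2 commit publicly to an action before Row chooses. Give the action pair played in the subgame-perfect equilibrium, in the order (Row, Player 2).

Row best-responds to each possible Player 2 move:
- c1: Row compares -7, -3, -3, 3 and picks D; Player 2 would get -4.
- c2: Row compares 5, 8, 0, 0 and picks B; Player 2 would get 6.
- c3: Row compares 2, 8, -5, 1 and picks B; Player 2 would get -2.
Among -4, 6, -2, the best is 6 at c2. Subgame-perfect outcome: (B, c2) with payoffs (8, 6).

(B, c2)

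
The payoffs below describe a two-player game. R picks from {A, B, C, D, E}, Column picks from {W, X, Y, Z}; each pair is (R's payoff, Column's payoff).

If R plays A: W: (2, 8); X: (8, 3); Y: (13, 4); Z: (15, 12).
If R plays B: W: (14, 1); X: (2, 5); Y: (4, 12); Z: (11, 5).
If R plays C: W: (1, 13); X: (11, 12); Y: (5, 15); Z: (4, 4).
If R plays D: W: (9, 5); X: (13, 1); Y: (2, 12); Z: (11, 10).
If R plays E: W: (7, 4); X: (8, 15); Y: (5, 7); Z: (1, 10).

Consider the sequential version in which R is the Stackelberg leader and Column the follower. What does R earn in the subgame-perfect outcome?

Solve by backward induction (R leads).
- A → Column plays Z (best of 8, 3, 4, 12); R gets 15.
- B → Column plays Y (best of 1, 5, 12, 5); R gets 4.
- C → Column plays Y (best of 13, 12, 15, 4); R gets 5.
- D → Column plays Y (best of 5, 1, 12, 10); R gets 2.
- E → Column plays X (best of 4, 15, 7, 10); R gets 8.
R's induced payoffs are 15, 4, 5, 2, 8, so R commits to A. Subgame-perfect outcome: (A, Z) with payoffs (15, 12).

15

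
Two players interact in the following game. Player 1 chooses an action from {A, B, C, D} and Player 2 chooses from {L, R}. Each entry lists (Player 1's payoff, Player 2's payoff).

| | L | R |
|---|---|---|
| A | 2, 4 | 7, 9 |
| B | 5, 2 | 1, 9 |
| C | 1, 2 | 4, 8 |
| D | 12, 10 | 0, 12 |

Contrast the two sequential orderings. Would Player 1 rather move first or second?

second

If Player 1 leads: Player 2's best replies are A→R, B→R, C→R, D→R; Player 1's induced payoffs 7, 1, 4, 0; outcome (A, R), payoffs (7, 9).
If Player 2 leads: Player 1's best replies are L→D, R→A; Player 2's induced payoffs 10, 9; outcome (D, L), payoffs (12, 10).
Player 1 gets 7 moving first and 12 moving second, so Player 1 prefers to move second.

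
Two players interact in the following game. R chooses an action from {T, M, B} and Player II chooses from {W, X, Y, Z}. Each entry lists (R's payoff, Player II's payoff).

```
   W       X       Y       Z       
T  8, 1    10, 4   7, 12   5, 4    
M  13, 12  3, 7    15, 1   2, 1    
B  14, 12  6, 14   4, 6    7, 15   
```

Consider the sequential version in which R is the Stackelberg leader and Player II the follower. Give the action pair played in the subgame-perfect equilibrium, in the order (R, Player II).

Solve by backward induction (R leads).
- T → Player II plays Y (best of 1, 4, 12, 4); R gets 7.
- M → Player II plays W (best of 12, 7, 1, 1); R gets 13.
- B → Player II plays Z (best of 12, 14, 6, 15); R gets 7.
R's induced payoffs are 7, 13, 7, so R commits to M. Subgame-perfect outcome: (M, W) with payoffs (13, 12).

(M, W)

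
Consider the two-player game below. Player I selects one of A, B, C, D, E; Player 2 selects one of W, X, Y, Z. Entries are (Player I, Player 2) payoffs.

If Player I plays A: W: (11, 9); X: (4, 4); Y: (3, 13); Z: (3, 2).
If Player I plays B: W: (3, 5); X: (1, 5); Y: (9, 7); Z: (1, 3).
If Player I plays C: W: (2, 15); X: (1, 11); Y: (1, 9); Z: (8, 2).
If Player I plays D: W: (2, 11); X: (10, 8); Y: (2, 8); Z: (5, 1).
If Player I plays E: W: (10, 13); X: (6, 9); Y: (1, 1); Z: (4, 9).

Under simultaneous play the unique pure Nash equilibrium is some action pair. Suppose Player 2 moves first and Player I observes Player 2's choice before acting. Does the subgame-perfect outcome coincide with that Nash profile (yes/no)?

Solve by backward induction (Player 2 leads).
- W: BR = A, leader payoff 9.
- X: BR = D, leader payoff 8.
- Y: BR = B, leader payoff 7.
- Z: BR = C, leader payoff 2.
Player 2's induced payoffs are 9, 8, 7, 2, so Player 2 commits to W. Subgame-perfect outcome: (A, W) with payoffs (11, 9).
Under simultaneous play:
Player I's best replies: W→A; X→D; Y→B; Z→C.
Player 2's best replies: A→Y; B→Y; C→W; D→W; E→W.
Only (B, Y) has each player best-responding; Nash payoffs (9, 7).
Sequential outcome (A, W) differs from the Nash profile (B, Y).

no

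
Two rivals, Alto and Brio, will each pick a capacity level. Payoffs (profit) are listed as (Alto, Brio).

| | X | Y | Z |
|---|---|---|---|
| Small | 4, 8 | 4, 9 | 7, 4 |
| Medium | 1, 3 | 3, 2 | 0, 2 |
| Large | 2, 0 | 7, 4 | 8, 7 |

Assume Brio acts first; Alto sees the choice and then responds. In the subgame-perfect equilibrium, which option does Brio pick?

X

Solve by backward induction (Brio leads).
- X → Alto plays Small (best of 4, 1, 2); Brio gets 8.
- Y → Alto plays Large (best of 4, 3, 7); Brio gets 4.
- Z → Alto plays Large (best of 7, 0, 8); Brio gets 7.
Brio's induced payoffs are 8, 4, 7, so Brio commits to X. Subgame-perfect outcome: (Small, X) with payoffs (4, 8).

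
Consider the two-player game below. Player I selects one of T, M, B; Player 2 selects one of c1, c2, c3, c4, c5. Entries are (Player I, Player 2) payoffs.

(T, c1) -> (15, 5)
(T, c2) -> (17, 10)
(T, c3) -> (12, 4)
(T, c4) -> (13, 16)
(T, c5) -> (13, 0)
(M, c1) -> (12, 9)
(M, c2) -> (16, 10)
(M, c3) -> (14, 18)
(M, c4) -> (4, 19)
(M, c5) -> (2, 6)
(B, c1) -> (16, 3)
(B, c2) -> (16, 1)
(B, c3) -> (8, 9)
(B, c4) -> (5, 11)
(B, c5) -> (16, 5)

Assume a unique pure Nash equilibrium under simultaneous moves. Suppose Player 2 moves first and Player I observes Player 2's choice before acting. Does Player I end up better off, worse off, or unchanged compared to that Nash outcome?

better off

Player I best-responds to each possible Player 2 move:
- c1: BR = B, leader payoff 3.
- c2: BR = T, leader payoff 10.
- c3: BR = M, leader payoff 18.
- c4: BR = T, leader payoff 16.
- c5: BR = B, leader payoff 5.
Player 2's induced payoffs are 3, 10, 18, 16, 5, so Player 2 commits to c3. Subgame-perfect outcome: (M, c3) with payoffs (14, 18).
For the simultaneous game, intersect best replies.
Player I's best replies: c1→B; c2→T; c3→M; c4→T; c5→B.
Player 2's best replies: T→c4; M→c4; B→c4.
The unique mutual best reply is (T, c4), giving (13, 16).
Player I earns 14 sequentially versus 13 at the Nash outcome: better off.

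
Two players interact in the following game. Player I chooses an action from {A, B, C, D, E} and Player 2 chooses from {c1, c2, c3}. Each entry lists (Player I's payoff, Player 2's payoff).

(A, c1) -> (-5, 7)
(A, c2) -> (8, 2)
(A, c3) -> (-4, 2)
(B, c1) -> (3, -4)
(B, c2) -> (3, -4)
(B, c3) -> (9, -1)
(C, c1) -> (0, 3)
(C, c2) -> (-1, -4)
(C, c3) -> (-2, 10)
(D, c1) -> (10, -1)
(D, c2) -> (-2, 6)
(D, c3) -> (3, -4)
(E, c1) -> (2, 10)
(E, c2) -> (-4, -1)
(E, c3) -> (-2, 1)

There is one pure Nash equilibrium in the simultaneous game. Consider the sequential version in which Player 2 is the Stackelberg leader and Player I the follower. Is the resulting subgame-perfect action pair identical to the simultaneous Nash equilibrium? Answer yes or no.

Work backward from Player I's decision.
- c1: Player I compares -5, 3, 0, 10, 2 and picks D; Player 2 would get -1.
- c2: Player I compares 8, 3, -1, -2, -4 and picks A; Player 2 would get 2.
- c3: Player I compares -4, 9, -2, 3, -2 and picks B; Player 2 would get -1.
Player 2's induced payoffs are -1, 2, -1, so Player 2 commits to c2. Subgame-perfect outcome: (A, c2) with payoffs (8, 2).
For the simultaneous game, intersect best replies.
Player I's best replies: c1→D; c2→A; c3→B.
Player 2's best replies: A→c1; B→c3; C→c3; D→c2; E→c1.
Only (B, c3) has each player best-responding; Nash payoffs (9, -1).
Sequential outcome (A, c2) differs from the Nash profile (B, c3).

no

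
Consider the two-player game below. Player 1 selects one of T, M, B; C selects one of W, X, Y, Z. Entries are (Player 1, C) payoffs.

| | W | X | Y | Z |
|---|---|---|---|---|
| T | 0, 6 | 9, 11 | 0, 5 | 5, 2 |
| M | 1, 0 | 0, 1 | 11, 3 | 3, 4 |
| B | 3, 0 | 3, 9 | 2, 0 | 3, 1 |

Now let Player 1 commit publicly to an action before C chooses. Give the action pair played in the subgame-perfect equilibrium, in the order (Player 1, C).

Work backward from C's decision.
- T: BR = X, leader payoff 9.
- M: BR = Z, leader payoff 3.
- B: BR = X, leader payoff 3.
Maximizing over 9, 3, 3, Player 1 chooses T. Subgame-perfect outcome: (T, X) with payoffs (9, 11).

(T, X)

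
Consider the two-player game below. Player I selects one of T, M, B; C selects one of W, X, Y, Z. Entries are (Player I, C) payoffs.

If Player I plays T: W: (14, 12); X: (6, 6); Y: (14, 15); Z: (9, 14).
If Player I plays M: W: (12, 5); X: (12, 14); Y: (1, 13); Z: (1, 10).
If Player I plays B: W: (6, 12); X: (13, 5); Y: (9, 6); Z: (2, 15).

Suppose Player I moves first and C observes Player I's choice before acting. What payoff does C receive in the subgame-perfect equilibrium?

Solve by backward induction (Player I leads).
- T: BR = Y, leader payoff 14.
- M: BR = X, leader payoff 12.
- B: BR = Z, leader payoff 2.
Player I's induced payoffs are 14, 12, 2, so Player I commits to T. Subgame-perfect outcome: (T, Y) with payoffs (14, 15).

15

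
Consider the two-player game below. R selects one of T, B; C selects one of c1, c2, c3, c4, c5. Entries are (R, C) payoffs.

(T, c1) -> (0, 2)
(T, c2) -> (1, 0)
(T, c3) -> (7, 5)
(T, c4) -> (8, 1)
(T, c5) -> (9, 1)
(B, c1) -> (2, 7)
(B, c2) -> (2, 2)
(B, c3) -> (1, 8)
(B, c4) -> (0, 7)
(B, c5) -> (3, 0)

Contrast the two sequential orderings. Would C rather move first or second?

first

If R leads: C's best replies are T→c3, B→c3; R's induced payoffs 7, 1; outcome (T, c3), payoffs (7, 5).
If C leads: R's best replies are c1→B, c2→B, c3→T, c4→T, c5→T; C's induced payoffs 7, 2, 5, 1, 1; outcome (B, c1), payoffs (2, 7).
C gets 7 moving first and 5 moving second, so C prefers to move first.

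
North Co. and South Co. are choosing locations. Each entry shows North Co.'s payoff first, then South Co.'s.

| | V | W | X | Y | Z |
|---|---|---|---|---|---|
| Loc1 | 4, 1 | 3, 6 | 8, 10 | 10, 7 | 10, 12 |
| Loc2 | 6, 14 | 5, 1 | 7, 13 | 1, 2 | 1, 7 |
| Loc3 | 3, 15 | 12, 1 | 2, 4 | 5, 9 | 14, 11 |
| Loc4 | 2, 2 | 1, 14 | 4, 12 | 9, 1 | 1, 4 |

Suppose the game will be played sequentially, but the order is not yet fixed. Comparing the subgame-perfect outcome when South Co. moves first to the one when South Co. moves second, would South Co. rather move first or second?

first

If North Co. leads: South Co.'s best replies are Loc1→Z, Loc2→V, Loc3→V, Loc4→W; North Co.'s induced payoffs 10, 6, 3, 1; outcome (Loc1, Z), payoffs (10, 12).
If South Co. leads: North Co.'s best replies are V→Loc2, W→Loc3, X→Loc1, Y→Loc1, Z→Loc3; South Co.'s induced payoffs 14, 1, 10, 7, 11; outcome (Loc2, V), payoffs (6, 14).
South Co. gets 14 moving first and 12 moving second, so South Co. prefers to move first.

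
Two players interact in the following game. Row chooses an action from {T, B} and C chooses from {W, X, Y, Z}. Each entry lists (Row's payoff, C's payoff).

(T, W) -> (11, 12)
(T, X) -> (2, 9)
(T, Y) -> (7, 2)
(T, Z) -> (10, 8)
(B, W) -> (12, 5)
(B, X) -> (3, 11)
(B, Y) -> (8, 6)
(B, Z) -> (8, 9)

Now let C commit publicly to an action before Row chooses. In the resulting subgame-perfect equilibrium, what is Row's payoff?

3

Solve by backward induction (C leads).
- W: Row compares 11, 12 and picks B; C would get 5.
- X: Row compares 2, 3 and picks B; C would get 11.
- Y: Row compares 7, 8 and picks B; C would get 6.
- Z: Row compares 10, 8 and picks T; C would get 8.
Maximizing over 5, 11, 6, 8, C chooses X. Subgame-perfect outcome: (B, X) with payoffs (3, 11).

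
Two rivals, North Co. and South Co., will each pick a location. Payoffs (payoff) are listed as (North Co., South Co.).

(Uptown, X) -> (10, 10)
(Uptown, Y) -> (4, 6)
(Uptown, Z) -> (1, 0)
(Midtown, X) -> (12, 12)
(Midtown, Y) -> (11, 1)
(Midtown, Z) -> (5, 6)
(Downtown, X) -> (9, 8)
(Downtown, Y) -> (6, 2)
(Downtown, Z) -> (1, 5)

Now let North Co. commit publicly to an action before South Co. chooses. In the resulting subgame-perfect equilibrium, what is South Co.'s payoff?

12

Backward induction with North Co. moving first.
- Uptown: South Co. compares 10, 6, 0 and picks X; North Co. would get 10.
- Midtown: South Co. compares 12, 1, 6 and picks X; North Co. would get 12.
- Downtown: South Co. compares 8, 2, 5 and picks X; North Co. would get 9.
North Co.'s induced payoffs are 10, 12, 9, so North Co. commits to Midtown. Subgame-perfect outcome: (Midtown, X) with payoffs (12, 12).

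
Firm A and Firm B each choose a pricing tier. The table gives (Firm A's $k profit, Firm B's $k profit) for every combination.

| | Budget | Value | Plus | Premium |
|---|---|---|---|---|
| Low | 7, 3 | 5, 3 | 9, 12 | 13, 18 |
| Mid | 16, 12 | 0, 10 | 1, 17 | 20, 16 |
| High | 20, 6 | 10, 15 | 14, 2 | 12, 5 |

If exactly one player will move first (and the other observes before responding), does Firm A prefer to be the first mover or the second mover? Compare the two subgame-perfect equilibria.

second

If Firm A leads: Firm B's best replies are Low→Premium, Mid→Plus, High→Value; Firm A's induced payoffs 13, 1, 10; outcome (Low, Premium), payoffs (13, 18).
If Firm B leads: Firm A's best replies are Budget→High, Value→High, Plus→High, Premium→Mid; Firm B's induced payoffs 6, 15, 2, 16; outcome (Mid, Premium), payoffs (20, 16).
Firm A gets 13 moving first and 20 moving second, so Firm A prefers to move second.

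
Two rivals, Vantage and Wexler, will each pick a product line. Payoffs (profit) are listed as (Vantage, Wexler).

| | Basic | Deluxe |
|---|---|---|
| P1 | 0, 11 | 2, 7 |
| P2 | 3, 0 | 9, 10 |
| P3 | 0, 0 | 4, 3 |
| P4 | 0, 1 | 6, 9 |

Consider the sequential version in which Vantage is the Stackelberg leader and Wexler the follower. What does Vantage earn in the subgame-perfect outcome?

Backward induction with Vantage moving first.
- P1: Wexler compares 11, 7 and picks Basic; Vantage would get 0.
- P2: Wexler compares 0, 10 and picks Deluxe; Vantage would get 9.
- P3: Wexler compares 0, 3 and picks Deluxe; Vantage would get 4.
- P4: Wexler compares 1, 9 and picks Deluxe; Vantage would get 6.
Vantage's induced payoffs are 0, 9, 4, 6, so Vantage commits to P2. Subgame-perfect outcome: (P2, Deluxe) with payoffs (9, 10).

9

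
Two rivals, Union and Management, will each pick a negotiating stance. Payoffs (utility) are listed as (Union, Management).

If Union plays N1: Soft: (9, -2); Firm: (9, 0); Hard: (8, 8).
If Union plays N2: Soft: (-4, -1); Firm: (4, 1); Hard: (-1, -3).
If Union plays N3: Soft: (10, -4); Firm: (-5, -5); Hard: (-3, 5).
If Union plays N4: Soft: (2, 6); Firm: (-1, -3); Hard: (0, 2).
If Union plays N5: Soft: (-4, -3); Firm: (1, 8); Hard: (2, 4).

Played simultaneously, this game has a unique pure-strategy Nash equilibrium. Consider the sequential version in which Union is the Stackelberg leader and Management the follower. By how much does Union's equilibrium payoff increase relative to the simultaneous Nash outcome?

0

Backward induction with Union moving first.
- N1 → Management plays Hard (best of -2, 0, 8); Union gets 8.
- N2 → Management plays Firm (best of -1, 1, -3); Union gets 4.
- N3 → Management plays Hard (best of -4, -5, 5); Union gets -3.
- N4 → Management plays Soft (best of 6, -3, 2); Union gets 2.
- N5 → Management plays Firm (best of -3, 8, 4); Union gets 1.
Union's induced payoffs are 8, 4, -3, 2, 1, so Union commits to N1. Subgame-perfect outcome: (N1, Hard) with payoffs (8, 8).
Under simultaneous play:
Union's best replies: Soft→N3; Firm→N1; Hard→N1.
Management's best replies: N1→Hard; N2→Firm; N3→Hard; N4→Soft; N5→Firm.
The unique mutual best reply is (N1, Hard), giving (8, 8).
Union's commitment gain: 8 − 8 = 0.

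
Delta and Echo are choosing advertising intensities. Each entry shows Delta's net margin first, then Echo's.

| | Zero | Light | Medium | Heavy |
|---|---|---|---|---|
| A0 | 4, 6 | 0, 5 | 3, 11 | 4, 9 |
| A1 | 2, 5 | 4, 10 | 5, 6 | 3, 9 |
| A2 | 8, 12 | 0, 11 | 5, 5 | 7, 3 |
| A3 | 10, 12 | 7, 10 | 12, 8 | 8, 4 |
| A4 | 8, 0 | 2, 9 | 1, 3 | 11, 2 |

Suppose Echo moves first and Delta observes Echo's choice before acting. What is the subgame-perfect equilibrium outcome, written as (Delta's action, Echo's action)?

(A3, Zero)

Backward induction with Echo moving first.
- Zero: Delta compares 4, 2, 8, 10, 8 and picks A3; Echo would get 12.
- Light: Delta compares 0, 4, 0, 7, 2 and picks A3; Echo would get 10.
- Medium: Delta compares 3, 5, 5, 12, 1 and picks A3; Echo would get 8.
- Heavy: Delta compares 4, 3, 7, 8, 11 and picks A4; Echo would get 2.
Echo's induced payoffs are 12, 10, 8, 2, so Echo commits to Zero. Subgame-perfect outcome: (A3, Zero) with payoffs (10, 12).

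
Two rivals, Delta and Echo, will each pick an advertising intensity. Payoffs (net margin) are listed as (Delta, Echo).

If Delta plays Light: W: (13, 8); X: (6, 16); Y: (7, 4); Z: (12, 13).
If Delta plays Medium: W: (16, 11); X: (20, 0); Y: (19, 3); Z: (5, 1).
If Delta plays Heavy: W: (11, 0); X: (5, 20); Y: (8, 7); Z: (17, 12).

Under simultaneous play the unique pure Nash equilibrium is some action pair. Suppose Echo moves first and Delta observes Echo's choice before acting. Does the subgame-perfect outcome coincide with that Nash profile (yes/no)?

Solve by backward induction (Echo leads).
- W: Delta compares 13, 16, 11 and picks Medium; Echo would get 11.
- X: Delta compares 6, 20, 5 and picks Medium; Echo would get 0.
- Y: Delta compares 7, 19, 8 and picks Medium; Echo would get 3.
- Z: Delta compares 12, 5, 17 and picks Heavy; Echo would get 12.
Among 11, 0, 3, 12, the best is 12 at Z. Subgame-perfect outcome: (Heavy, Z) with payoffs (17, 12).
For the simultaneous game, intersect best replies.
Delta's best replies: W→Medium; X→Medium; Y→Medium; Z→Heavy.
Echo's best replies: Light→X; Medium→W; Heavy→X.
Only (Medium, W) has each player best-responding; Nash payoffs (16, 11).
Sequential outcome (Heavy, Z) differs from the Nash profile (Medium, W).

no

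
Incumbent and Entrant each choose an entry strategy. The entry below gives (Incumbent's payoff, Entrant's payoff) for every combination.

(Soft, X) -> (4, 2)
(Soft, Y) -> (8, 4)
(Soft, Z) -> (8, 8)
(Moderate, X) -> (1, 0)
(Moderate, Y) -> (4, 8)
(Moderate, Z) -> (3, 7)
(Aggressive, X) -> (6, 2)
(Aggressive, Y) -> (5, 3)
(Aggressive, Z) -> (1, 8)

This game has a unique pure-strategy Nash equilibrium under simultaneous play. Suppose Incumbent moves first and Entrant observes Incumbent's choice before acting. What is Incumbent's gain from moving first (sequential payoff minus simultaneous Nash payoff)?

0

Work backward from Entrant's decision.
- Soft → Entrant plays Z (best of 2, 4, 8); Incumbent gets 8.
- Moderate → Entrant plays Y (best of 0, 8, 7); Incumbent gets 4.
- Aggressive → Entrant plays Z (best of 2, 3, 8); Incumbent gets 1.
Maximizing over 8, 4, 1, Incumbent chooses Soft. Subgame-perfect outcome: (Soft, Z) with payoffs (8, 8).
Now find the simultaneous Nash equilibrium.
Incumbent's best replies: X→Aggressive; Y→Soft; Z→Soft.
Entrant's best replies: Soft→Z; Moderate→Y; Aggressive→Z.
The unique mutual best reply is (Soft, Z), giving (8, 8).
Incumbent's commitment gain: 8 − 8 = 0.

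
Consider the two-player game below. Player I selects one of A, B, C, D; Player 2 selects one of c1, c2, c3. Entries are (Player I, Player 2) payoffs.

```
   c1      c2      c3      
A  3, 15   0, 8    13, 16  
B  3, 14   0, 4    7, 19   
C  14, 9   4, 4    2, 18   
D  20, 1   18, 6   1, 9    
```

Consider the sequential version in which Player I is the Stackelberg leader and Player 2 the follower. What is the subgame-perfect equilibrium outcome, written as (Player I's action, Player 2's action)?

(A, c3)

Work backward from Player 2's decision.
- A → Player 2 plays c3 (best of 15, 8, 16); Player I gets 13.
- B → Player 2 plays c3 (best of 14, 4, 19); Player I gets 7.
- C → Player 2 plays c3 (best of 9, 4, 18); Player I gets 2.
- D → Player 2 plays c3 (best of 1, 6, 9); Player I gets 1.
Player I's induced payoffs are 13, 7, 2, 1, so Player I commits to A. Subgame-perfect outcome: (A, c3) with payoffs (13, 16).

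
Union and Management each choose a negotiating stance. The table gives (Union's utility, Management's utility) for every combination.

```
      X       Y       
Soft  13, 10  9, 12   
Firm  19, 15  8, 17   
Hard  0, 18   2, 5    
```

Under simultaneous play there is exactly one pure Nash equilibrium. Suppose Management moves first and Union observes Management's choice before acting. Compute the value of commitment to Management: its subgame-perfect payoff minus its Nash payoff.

3

Backward induction with Management moving first.
- X → Union plays Firm (best of 13, 19, 0); Management gets 15.
- Y → Union plays Soft (best of 9, 8, 2); Management gets 12.
Maximizing over 15, 12, Management chooses X. Subgame-perfect outcome: (Firm, X) with payoffs (19, 15).
Under simultaneous play:
Union's best replies: X→Firm; Y→Soft.
Management's best replies: Soft→Y; Firm→Y; Hard→X.
Only (Soft, Y) has each player best-responding; Nash payoffs (9, 12).
Management's commitment gain: 15 − 12 = 3.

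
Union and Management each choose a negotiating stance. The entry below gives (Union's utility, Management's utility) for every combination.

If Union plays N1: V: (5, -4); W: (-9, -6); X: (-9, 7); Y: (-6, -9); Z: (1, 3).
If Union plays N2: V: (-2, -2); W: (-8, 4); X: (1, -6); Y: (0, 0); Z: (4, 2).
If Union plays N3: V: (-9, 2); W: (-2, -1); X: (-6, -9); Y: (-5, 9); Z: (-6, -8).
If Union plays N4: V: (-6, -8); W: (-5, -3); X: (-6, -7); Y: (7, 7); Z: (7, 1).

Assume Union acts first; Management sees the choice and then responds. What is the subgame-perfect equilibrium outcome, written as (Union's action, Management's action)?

(N4, Y)

Backward induction with Union moving first.
- N1: Management compares -4, -6, 7, -9, 3 and picks X; Union would get -9.
- N2: Management compares -2, 4, -6, 0, 2 and picks W; Union would get -8.
- N3: Management compares 2, -1, -9, 9, -8 and picks Y; Union would get -5.
- N4: Management compares -8, -3, -7, 7, 1 and picks Y; Union would get 7.
Union's induced payoffs are -9, -8, -5, 7, so Union commits to N4. Subgame-perfect outcome: (N4, Y) with payoffs (7, 7).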